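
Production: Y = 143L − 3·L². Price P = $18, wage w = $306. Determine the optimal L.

The marginal product of L is MP_L = 143 − 6L.
A price-taking firm hires until the value of the marginal product equals the wage: P·MP_L = w, so 18·(143 − 6L) = 306.
Then 143 − 6L = 17, giving L = 21.

L* = 21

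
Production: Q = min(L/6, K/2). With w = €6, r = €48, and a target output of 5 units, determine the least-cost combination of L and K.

With a fixed-proportions technology, the cost-minimizing bundle uses no slack in either input: L/6 = K/2 = Q.
So L = 6·5 = 30 and K = 2·5 = 10.

L* = 30, K* = 10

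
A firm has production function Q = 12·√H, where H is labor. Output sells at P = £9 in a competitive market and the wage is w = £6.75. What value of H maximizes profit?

H* = 64

MP_H = (1/2)·12·H^(-1/2) = 6·H^(-1/2).
Profit maximization for a price taker requires P·MP_H = w: 9·6·H^(-1/2) = 6.75.
So H^(-1/2) = 0.125, which gives H = 64.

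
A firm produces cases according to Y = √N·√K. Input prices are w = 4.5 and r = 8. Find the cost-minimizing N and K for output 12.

Cost minimization requires the marginal rate of technical substitution to equal the input-price ratio: MP_N/MP_K = w/r.
Here MP_N/MP_K = (1/2)·(K/N)/(1/2) = (K/N). Setting this equal to 4.5/8 = 0.5625 gives K = 0.5625N.
Substituting into Y = 12: N^(1/2)·(0.5625N)^(1/2) = 12.
Solving, N = 16 and K = 9.

N* = 16, K* = 9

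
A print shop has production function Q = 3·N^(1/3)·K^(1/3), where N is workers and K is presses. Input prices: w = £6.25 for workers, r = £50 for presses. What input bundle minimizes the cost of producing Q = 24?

Cost minimization requires the marginal rate of technical substitution to equal the input-price ratio: MP_N/MP_K = w/r.
Here MP_N/MP_K = (1/3)·(K/N)/(1/3) = (K/N). Setting this equal to 6.25/50 = 0.125 gives K = 0.125N.
Substituting into Q = 24: 3·N^(1/3)·(0.125N)^(1/3) = 24.
Solving, N = 64 and K = 8.

N* = 64, K* = 8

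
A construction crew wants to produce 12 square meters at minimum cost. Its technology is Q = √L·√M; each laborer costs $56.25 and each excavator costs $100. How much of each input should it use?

Cost minimization requires the marginal rate of technical substitution to equal the input-price ratio: MP_L/MP_M = w/r.
Here MP_L/MP_M = (1/2)·(M/L)/(1/2) = (M/L). Setting this equal to 56.25/100 = 0.5625 gives M = 0.5625L.
Substituting into Q = 12: L^(1/2)·(0.5625L)^(1/2) = 12.
Solving, L = 16 and M = 9.

L* = 16, M* = 9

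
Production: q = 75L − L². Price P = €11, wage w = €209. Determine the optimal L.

L* = 28

The marginal product of L is MP_L = 75 − 2L.
A price-taking firm hires until the value of the marginal product equals the wage: P·MP_L = w, so 11·(75 − 2L) = 209.
Then 75 − 2L = 19, giving L = 28.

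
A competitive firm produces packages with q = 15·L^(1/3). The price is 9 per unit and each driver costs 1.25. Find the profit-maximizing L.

L* = 216

MP_L = (1/3)·15·L^(-2/3) = 5·L^(-2/3).
Profit maximization for a price taker requires P·MP_L = w: 9·5·L^(-2/3) = 1.25.
So L^(-2/3) = 1/36, which gives L = 216.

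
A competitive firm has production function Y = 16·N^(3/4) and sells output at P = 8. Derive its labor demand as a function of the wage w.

MP_N = (3/4)·16·N^(-1/4) = 12·N^(-1/4).
Setting P·MP_N = w: 96·N^(-1/4) = w.
Solving for N: N^(-1/4) = w/96, so N = (96/w)^(4).

N(w) = (96/w)^(4)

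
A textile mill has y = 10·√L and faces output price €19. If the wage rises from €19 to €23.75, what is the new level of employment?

From P·MP_L = w with MP_L = 5·L^(-1/2), the labor demand is L(w) = (95/w)^(2).
At w = 19: L = 25. At w = 23.75: L = 16.

L* = 16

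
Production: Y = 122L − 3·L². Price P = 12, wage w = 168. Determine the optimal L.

L* = 18

The marginal product of L is MP_L = 122 − 6L.
A price-taking firm hires until the value of the marginal product equals the wage: P·MP_L = w, so 12·(122 − 6L) = 168.
Then 122 − 6L = 14, giving L = 18.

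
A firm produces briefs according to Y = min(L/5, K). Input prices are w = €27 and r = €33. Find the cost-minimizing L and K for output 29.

L* = 145, K* = 29

With a fixed-proportions technology, the cost-minimizing bundle uses no slack in either input: L/5 = K = Y.
So L = 5·29 = 145 and K = 29.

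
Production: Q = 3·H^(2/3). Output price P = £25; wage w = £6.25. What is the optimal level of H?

H* = 512

MP_H = (2/3)·3·H^(-1/3) = 2·H^(-1/3).
Profit maximization for a price taker requires P·MP_H = w: 25·2·H^(-1/3) = 6.25.
So H^(-1/3) = 0.125, which gives H = 512.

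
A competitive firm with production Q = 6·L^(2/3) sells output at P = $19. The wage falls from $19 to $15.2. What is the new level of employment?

From P·MP_L = w with MP_L = 4·L^(-1/3), the labor demand is L(w) = (76/w)^(3).
At w = 19: L = 64. At w = 15.2: L = 125.

L* = 125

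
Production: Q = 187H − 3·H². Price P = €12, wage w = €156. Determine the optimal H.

H* = 29

The marginal product of H is MP_H = 187 − 6H.
A price-taking firm hires until the value of the marginal product equals the wage: P·MP_H = w, so 12·(187 − 6H) = 156.
Then 187 − 6H = 13, giving H = 29.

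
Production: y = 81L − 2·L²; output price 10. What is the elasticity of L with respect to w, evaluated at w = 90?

ε = -0.125

From P·MP_L = w with MP_L = 81 − 4L, labor demand is L(w) = (81 − w/10)/4.
dL/dw = −1/(40) = -0.025.
At w = 90, L = 18, so ε = (dL/dw)·(w/L) = (-0.025)·(90/18) = -0.125.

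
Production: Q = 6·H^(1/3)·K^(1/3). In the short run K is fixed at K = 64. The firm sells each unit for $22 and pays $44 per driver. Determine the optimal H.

H* = 8

With K = 64, MP_H = (1/3)·6·H^(-2/3)·64^(1/3) = 8·H^(-2/3).
Profit maximization for a price taker requires P·MP_H = w: 22·8·H^(-2/3) = 44.
So H^(-2/3) = 0.25, which gives H = 8.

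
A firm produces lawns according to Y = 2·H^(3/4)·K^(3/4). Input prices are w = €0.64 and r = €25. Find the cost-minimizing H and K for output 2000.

Cost minimization requires the marginal rate of technical substitution to equal the input-price ratio: MP_H/MP_K = w/r.
Here MP_H/MP_K = (3/4)·(K/H)/(3/4) = (K/H). Setting this equal to 0.64/25 = 0.0256 gives K = 0.0256H.
Substituting into Y = 2000: 2·H^(3/4)·(0.0256H)^(3/4) = 2000.
Solving, H = 625 and K = 16.

H* = 625, K* = 16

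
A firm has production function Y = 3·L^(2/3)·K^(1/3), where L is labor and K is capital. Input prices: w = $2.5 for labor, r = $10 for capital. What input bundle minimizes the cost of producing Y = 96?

L* = 64, K* = 8

Cost minimization requires the marginal rate of technical substitution to equal the input-price ratio: MP_L/MP_K = w/r.
Here MP_L/MP_K = (2/3)·(K/L)/(1/3) = 2·(K/L). Setting this equal to 2.5/10 = 0.25 gives K = 0.125L.
Substituting into Y = 96: 3·L^(2/3)·(0.125L)^(1/3) = 96.
Solving, L = 64 and K = 8.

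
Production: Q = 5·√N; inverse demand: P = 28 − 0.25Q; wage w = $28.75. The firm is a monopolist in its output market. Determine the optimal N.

N* = 4

Marginal revenue from the inverse demand is MR = 28 − 0.5Q.
The marginal product is MP_N = 2.5·N^(-1/2).
A monopolist hires until marginal revenue product equals the wage: MR·MP_N = w.
At N, Q = 5·√N. Substituting and solving: (28 − 2.5·√N)·2.5·N^(-1/2) = 28.75 gives N = 4.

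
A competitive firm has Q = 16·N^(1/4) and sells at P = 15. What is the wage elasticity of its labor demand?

MP_N = (1/4)·16·N^(-3/4), so P·MP_N = w gives 60·N^(-3/4) = w.
Solving, N(w) = (60/w)^(4/3). This is a constant-elasticity form: N ∝ w^(−4/3), so ε = −4/3.

ε = -4/3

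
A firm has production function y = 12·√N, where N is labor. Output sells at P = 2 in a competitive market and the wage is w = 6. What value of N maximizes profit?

MP_N = (1/2)·12·N^(-1/2) = 6·N^(-1/2).
Profit maximization for a price taker requires P·MP_N = w: 2·6·N^(-1/2) = 6.
So N^(-1/2) = 0.5, which gives N = 4.

N* = 4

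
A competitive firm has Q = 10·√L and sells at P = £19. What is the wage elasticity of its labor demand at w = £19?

ε = -2

MP_L = (1/2)·10·L^(-1/2), so P·MP_L = w gives 95·L^(-1/2) = w.
Solving, L(w) = (95/w)^(2). This is a constant-elasticity form: L ∝ w^(−2), so ε = −2.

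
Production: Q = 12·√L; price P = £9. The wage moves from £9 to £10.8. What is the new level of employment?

From P·MP_L = w with MP_L = 6·L^(-1/2), the labor demand is L(w) = (54/w)^(2).
At w = 9: L = 36. At w = 10.8: L = 25.

L* = 25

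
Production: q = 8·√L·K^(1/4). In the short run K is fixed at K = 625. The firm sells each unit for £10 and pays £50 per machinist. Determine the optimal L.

L* = 16

With K = 625, MP_L = (1/2)·8·L^(-1/2)·625^(1/4) = 20·L^(-1/2).
Profit maximization for a price taker requires P·MP_L = w: 10·20·L^(-1/2) = 50.
So L^(-1/2) = 0.25, which gives L = 16.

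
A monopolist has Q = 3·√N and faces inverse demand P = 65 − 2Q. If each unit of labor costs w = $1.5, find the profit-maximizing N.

Marginal revenue from the inverse demand is MR = 65 − 4Q.
The marginal product is MP_N = 1.5·N^(-1/2).
A monopolist hires until marginal revenue product equals the wage: MR·MP_N = w.
At N, Q = 3·√N. Substituting and solving: (65 − 12·√N)·1.5·N^(-1/2) = 1.5 gives N = 25.

N* = 25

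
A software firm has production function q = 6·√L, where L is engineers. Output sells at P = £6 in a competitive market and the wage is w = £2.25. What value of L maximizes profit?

L* = 64

MP_L = (1/2)·6·L^(-1/2) = 3·L^(-1/2).
Profit maximization for a price taker requires P·MP_L = w: 6·3·L^(-1/2) = 2.25.
So L^(-1/2) = 0.125, which gives L = 64.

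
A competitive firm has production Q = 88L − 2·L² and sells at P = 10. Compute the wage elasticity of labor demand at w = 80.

From P·MP_L = w with MP_L = 88 − 4L, labor demand is L(w) = (88 − w/10)/4.
dL/dw = −1/(40) = -0.025.
At w = 80, L = 20, so ε = (dL/dw)·(w/L) = (-0.025)·(80/20) = -0.1.

ε = -0.1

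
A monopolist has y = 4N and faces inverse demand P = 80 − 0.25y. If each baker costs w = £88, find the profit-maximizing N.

N* = 29

Marginal revenue from the inverse demand is MR = 80 − 0.5y.
The marginal product is MP_N = 4.
A monopolist hires until marginal revenue product equals the wage: MR·MP_N = w.
(80 − 2N)·4 = 88, so N = 29.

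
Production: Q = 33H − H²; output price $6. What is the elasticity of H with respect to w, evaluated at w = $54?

ε = -0.375

From P·MP_H = w with MP_H = 33 − 2H, labor demand is H(w) = (33 − w/6)/2.
dH/dw = −1/(12) = -1/12.
At w = 54, H = 12, so ε = (dH/dw)·(w/H) = (-1/12)·(54/12) = -0.375.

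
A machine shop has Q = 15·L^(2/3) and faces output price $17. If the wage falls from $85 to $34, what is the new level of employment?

L* = 125

From P·MP_L = w with MP_L = 10·L^(-1/3), the labor demand is L(w) = (170/w)^(3).
At w = 85: L = 8. At w = 34: L = 125.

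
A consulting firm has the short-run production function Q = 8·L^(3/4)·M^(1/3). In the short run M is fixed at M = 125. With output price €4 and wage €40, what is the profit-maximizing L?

L* = 81

With M = 125, MP_L = (3/4)·8·L^(-1/4)·125^(1/3) = 30·L^(-1/4).
Profit maximization for a price taker requires P·MP_L = w: 4·30·L^(-1/4) = 40.
So L^(-1/4) = 1/3, which gives L = 81.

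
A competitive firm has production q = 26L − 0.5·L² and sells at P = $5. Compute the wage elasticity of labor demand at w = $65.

ε = -1

From P·MP_L = w with MP_L = 26 − L, labor demand is L(w) = 26 − w/5.
dL/dw = −1/(5) = -0.2.
At w = 65, L = 13, so ε = (dL/dw)·(w/L) = (-0.2)·(65/13) = -1.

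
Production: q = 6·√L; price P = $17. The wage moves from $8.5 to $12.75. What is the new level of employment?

From P·MP_L = w with MP_L = 3·L^(-1/2), the labor demand is L(w) = (51/w)^(2).
At w = 8.5: L = 36. At w = 12.75: L = 16.

L* = 16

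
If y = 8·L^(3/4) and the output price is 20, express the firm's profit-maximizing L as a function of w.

L(w) = (120/w)^(4)

MP_L = (3/4)·8·L^(-1/4) = 6·L^(-1/4).
Setting P·MP_L = w: 120·L^(-1/4) = w.
Solving for L: L^(-1/4) = w/120, so L = (120/w)^(4).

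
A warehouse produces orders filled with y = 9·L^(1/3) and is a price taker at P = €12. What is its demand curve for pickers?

MP_L = (1/3)·9·L^(-2/3) = 3·L^(-2/3).
Setting P·MP_L = w: 36·L^(-2/3) = w.
Solving for L: L^(-2/3) = w/36, so L = (36/w)^(3/2).

L(w) = (36/w)^(3/2)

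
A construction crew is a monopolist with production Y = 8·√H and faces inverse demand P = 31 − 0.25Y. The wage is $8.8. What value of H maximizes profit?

Marginal revenue from the inverse demand is MR = 31 − 0.5Y.
The marginal product is MP_H = 4·H^(-1/2).
A monopolist hires until marginal revenue product equals the wage: MR·MP_H = w.
At H, Y = 8·√H. Substituting and solving: (31 − 4·√H)·4·H^(-1/2) = 8.8 gives H = 25.

H* = 25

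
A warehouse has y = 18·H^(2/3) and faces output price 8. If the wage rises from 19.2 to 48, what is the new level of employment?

H* = 8

From P·MP_H = w with MP_H = 12·H^(-1/3), the labor demand is H(w) = (96/w)^(3).
At w = 19.2: H = 125. At w = 48: H = 8.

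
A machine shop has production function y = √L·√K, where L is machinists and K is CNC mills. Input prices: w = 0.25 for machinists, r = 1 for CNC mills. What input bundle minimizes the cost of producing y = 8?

L* = 16, K* = 4

Cost minimization requires the marginal rate of technical substitution to equal the input-price ratio: MP_L/MP_K = w/r.
Here MP_L/MP_K = (1/2)·(K/L)/(1/2) = (K/L). Setting this equal to 0.25/1 = 0.25 gives K = 0.25L.
Substituting into y = 8: L^(1/2)·(0.25L)^(1/2) = 8.
Solving, L = 16 and K = 4.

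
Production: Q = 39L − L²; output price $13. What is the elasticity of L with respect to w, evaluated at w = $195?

From P·MP_L = w with MP_L = 39 − 2L, labor demand is L(w) = (39 − w/13)/2.
dL/dw = −1/(26) = -1/26.
At w = 195, L = 12, so ε = (dL/dw)·(w/L) = (-1/26)·(195/12) = -0.625.

ε = -0.625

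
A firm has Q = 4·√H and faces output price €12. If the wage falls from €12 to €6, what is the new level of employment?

From P·MP_H = w with MP_H = 2·H^(-1/2), the labor demand is H(w) = (24/w)^(2).
At w = 12: H = 4. At w = 6: H = 16.

H* = 16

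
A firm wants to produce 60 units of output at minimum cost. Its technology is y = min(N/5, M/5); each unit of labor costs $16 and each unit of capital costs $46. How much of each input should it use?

N* = 300, M* = 300

With a fixed-proportions technology, the cost-minimizing bundle uses no slack in either input: N/5 = M/5 = y.
So N = 5·60 = 300 and M = 5·60 = 300.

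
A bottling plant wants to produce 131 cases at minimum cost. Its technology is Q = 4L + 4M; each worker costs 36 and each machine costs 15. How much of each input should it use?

L* = 0, M* = 32.75

The inputs are perfect substitutes, so the firm uses whichever has the lower cost per unit of output.
Cost per unit of output via L is w/4 = 9; via M it is r/4 = 3.75. M is cheaper.
Producing Q = 131 with M alone: L = 0, M = 32.75.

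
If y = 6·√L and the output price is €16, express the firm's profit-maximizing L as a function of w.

L(w) = 2304/w²

MP_L = (1/2)·6·L^(-1/2) = 3·L^(-1/2).
Setting P·MP_L = w: 48·L^(-1/2) = w.
Solving for L: L^(-1/2) = w/48, so L = (48/w)^(2).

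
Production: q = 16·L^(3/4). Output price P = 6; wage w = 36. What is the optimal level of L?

MP_L = (3/4)·16·L^(-1/4) = 12·L^(-1/4).
Profit maximization for a price taker requires P·MP_L = w: 6·12·L^(-1/4) = 36.
So L^(-1/4) = 0.5, which gives L = 16.

L* = 16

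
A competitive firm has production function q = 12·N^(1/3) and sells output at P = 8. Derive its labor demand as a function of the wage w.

N(w) = (32/w)^(3/2)

MP_N = (1/3)·12·N^(-2/3) = 4·N^(-2/3).
Setting P·MP_N = w: 32·N^(-2/3) = w.
Solving for N: N^(-2/3) = w/32, so N = (32/w)^(3/2).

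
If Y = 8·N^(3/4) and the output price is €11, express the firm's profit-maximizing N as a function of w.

N(w) = (66/w)^(4)

MP_N = (3/4)·8·N^(-1/4) = 6·N^(-1/4).
Setting P·MP_N = w: 66·N^(-1/4) = w.
Solving for N: N^(-1/4) = w/66, so N = (66/w)^(4).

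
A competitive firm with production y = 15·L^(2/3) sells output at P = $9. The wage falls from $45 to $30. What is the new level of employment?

From P·MP_L = w with MP_L = 10·L^(-1/3), the labor demand is L(w) = (90/w)^(3).
At w = 45: L = 8. At w = 30: L = 27.

L* = 27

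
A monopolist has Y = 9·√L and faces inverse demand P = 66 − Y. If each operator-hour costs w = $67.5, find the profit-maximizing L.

L* = 4

Marginal revenue from the inverse demand is MR = 66 − 2Y.
The marginal product is MP_L = 4.5·L^(-1/2).
A monopolist hires until marginal revenue product equals the wage: MR·MP_L = w.
At L, Y = 9·√L. Substituting and solving: (66 − 18·√L)·4.5·L^(-1/2) = 67.5 gives L = 4.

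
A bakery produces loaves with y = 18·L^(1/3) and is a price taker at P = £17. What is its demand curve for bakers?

L(w) = (102/w)^(3/2)

MP_L = (1/3)·18·L^(-2/3) = 6·L^(-2/3).
Setting P·MP_L = w: 102·L^(-2/3) = w.
Solving for L: L^(-2/3) = w/102, so L = (102/w)^(3/2).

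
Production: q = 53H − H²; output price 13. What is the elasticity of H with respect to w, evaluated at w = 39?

From P·MP_H = w with MP_H = 53 − 2H, labor demand is H(w) = (53 − w/13)/2.
dH/dw = −1/(26) = -1/26.
At w = 39, H = 25, so ε = (dH/dw)·(w/H) = (-1/26)·(39/25) = -0.06.

ε = -0.06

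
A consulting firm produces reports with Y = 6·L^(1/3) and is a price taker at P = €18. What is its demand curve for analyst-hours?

MP_L = (1/3)·6·L^(-2/3) = 2·L^(-2/3).
Setting P·MP_L = w: 36·L^(-2/3) = w.
Solving for L: L^(-2/3) = w/36, so L = (36/w)^(3/2).

L(w) = (36/w)^(3/2)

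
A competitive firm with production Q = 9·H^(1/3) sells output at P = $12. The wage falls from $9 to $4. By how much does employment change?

From P·MP_H = w with MP_H = 3·H^(-2/3), the labor demand is H(w) = (36/w)^(3/2).
At w = 9: H = 8. At w = 4: H = 27.
ΔH = 27 − 8 = 19.

ΔH = 19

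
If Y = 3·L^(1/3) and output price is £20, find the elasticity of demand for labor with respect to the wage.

MP_L = (1/3)·3·L^(-2/3), so P·MP_L = w gives 20·L^(-2/3) = w.
Solving, L(w) = (20/w)^(3/2). This is a constant-elasticity form: L ∝ w^(−3/2), so ε = −3/2.

ε = -1.5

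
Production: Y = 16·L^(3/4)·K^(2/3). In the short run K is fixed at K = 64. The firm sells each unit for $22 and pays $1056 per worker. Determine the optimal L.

L* = 256

With K = 64, MP_L = (3/4)·16·L^(-1/4)·64^(2/3) = 192·L^(-1/4).
Profit maximization for a price taker requires P·MP_L = w: 22·192·L^(-1/4) = 1056.
So L^(-1/4) = 0.25, which gives L = 256.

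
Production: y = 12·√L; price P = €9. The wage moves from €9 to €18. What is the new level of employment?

L* = 9

From P·MP_L = w with MP_L = 6·L^(-1/2), the labor demand is L(w) = (54/w)^(2).
At w = 9: L = 36. At w = 18: L = 9.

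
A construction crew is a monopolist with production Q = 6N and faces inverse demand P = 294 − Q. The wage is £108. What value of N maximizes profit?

Marginal revenue from the inverse demand is MR = 294 − 2Q.
The marginal product is MP_N = 6.
A monopolist hires until marginal revenue product equals the wage: MR·MP_N = w.
(294 − 12N)·6 = 108, so N = 23.

N* = 23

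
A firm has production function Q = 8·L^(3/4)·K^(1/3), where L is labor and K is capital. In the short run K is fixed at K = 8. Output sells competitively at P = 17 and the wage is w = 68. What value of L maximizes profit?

With K = 8, MP_L = (3/4)·8·L^(-1/4)·8^(1/3) = 12·L^(-1/4).
Profit maximization for a price taker requires P·MP_L = w: 17·12·L^(-1/4) = 68.
So L^(-1/4) = 1/3, which gives L = 81.

L* = 81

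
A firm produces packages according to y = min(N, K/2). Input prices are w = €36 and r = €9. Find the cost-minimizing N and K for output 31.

With a fixed-proportions technology, the cost-minimizing bundle uses no slack in either input: N = K/2 = y.
So N = 31 and K = 2·31 = 62.

N* = 31, K* = 62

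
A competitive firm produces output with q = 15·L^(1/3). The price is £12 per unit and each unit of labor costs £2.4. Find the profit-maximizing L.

L* = 125

MP_L = (1/3)·15·L^(-2/3) = 5·L^(-2/3).
Profit maximization for a price taker requires P·MP_L = w: 12·5·L^(-2/3) = 2.4.
So L^(-2/3) = 0.04, which gives L = 125.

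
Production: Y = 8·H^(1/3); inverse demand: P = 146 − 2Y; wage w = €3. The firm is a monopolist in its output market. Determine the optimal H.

H* = 64

Marginal revenue from the inverse demand is MR = 146 − 4Y.
The marginal product is MP_H = (8/3)·H^(-2/3).
A monopolist hires until marginal revenue product equals the wage: MR·MP_H = w.
At H, Y = 8·H^(1/3). Substituting and solving: (146 − 32·H^(1/3))·(8/3)·H^(-2/3) = 3 gives H = 64.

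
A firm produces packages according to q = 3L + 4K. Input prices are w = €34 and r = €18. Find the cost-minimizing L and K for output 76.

The inputs are perfect substitutes, so the firm uses whichever has the lower cost per unit of output.
Cost per unit of output via L is w/3 = 34/3; via K it is r/4 = 4.5. K is cheaper.
Producing q = 76 with K alone: L = 0, K = 19.

L* = 0, K* = 19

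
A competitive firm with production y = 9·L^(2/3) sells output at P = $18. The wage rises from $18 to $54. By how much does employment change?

ΔL = -208

From P·MP_L = w with MP_L = 6·L^(-1/3), the labor demand is L(w) = (108/w)^(3).
At w = 18: L = 216. At w = 54: L = 8.
ΔL = 8 − 216 = -208.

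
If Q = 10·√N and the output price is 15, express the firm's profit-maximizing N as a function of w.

MP_N = (1/2)·10·N^(-1/2) = 5·N^(-1/2).
Setting P·MP_N = w: 75·N^(-1/2) = w.
Solving for N: N^(-1/2) = w/75, so N = (75/w)^(2).

N(w) = 5625/w²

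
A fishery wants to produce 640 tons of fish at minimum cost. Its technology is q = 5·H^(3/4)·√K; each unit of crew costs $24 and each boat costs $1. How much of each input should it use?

Cost minimization requires the marginal rate of technical substitution to equal the input-price ratio: MP_H/MP_K = w/r.
Here MP_H/MP_K = (3/4)·(K/H)/(1/2) = 1.5·(K/H). Setting this equal to 24/1 = 24 gives K = 16H.
Substituting into q = 640: 5·H^(3/4)·(16H)^(1/2) = 640.
Solving, H = 16 and K = 256.

H* = 16, K* = 256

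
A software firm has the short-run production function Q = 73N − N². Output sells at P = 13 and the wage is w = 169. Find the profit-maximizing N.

The marginal product of N is MP_N = 73 − 2N.
A price-taking firm hires until the value of the marginal product equals the wage: P·MP_N = w, so 13·(73 − 2N) = 169.
Then 73 − 2N = 13, giving N = 30.

N* = 30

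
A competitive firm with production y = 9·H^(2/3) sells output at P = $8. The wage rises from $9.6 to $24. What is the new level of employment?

H* = 8

From P·MP_H = w with MP_H = 6·H^(-1/3), the labor demand is H(w) = (48/w)^(3).
At w = 9.6: H = 125. At w = 24: H = 8.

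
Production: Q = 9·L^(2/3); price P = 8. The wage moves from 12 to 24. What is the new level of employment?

From P·MP_L = w with MP_L = 6·L^(-1/3), the labor demand is L(w) = (48/w)^(3).
At w = 12: L = 64. At w = 24: L = 8.

L* = 8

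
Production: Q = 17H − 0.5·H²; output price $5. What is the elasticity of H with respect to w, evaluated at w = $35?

ε = -0.7

From P·MP_H = w with MP_H = 17 − H, labor demand is H(w) = 17 − w/5.
dH/dw = −1/(5) = -0.2.
At w = 35, H = 10, so ε = (dH/dw)·(w/H) = (-0.2)·(35/10) = -0.7.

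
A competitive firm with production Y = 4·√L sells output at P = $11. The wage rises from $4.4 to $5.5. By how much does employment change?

From P·MP_L = w with MP_L = 2·L^(-1/2), the labor demand is L(w) = (22/w)^(2).
At w = 4.4: L = 25. At w = 5.5: L = 16.
ΔL = 16 − 25 = -9.

ΔL = -9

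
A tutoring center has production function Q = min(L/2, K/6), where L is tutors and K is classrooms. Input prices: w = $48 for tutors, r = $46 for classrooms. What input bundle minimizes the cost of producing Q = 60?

L* = 120, K* = 360

With a fixed-proportions technology, the cost-minimizing bundle uses no slack in either input: L/2 = K/6 = Q.
So L = 2·60 = 120 and K = 6·60 = 360.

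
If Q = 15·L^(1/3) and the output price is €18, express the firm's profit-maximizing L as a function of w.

L(w) = (90/w)^(3/2)

MP_L = (1/3)·15·L^(-2/3) = 5·L^(-2/3).
Setting P·MP_L = w: 90·L^(-2/3) = w.
Solving for L: L^(-2/3) = w/90, so L = (90/w)^(3/2).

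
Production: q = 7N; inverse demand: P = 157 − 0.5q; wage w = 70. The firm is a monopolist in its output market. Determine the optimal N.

Marginal revenue from the inverse demand is MR = 157 − q.
The marginal product is MP_N = 7.
A monopolist hires until marginal revenue product equals the wage: MR·MP_N = w.
(157 − 7N)·7 = 70, so N = 21.

N* = 21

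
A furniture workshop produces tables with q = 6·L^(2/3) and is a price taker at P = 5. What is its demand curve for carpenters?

L(w) = 8000/w³

MP_L = (2/3)·6·L^(-1/3) = 4·L^(-1/3).
Setting P·MP_L = w: 20·L^(-1/3) = w.
Solving for L: L^(-1/3) = w/20, so L = (20/w)^(3).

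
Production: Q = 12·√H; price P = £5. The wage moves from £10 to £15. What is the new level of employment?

From P·MP_H = w with MP_H = 6·H^(-1/2), the labor demand is H(w) = (30/w)^(2).
At w = 10: H = 9. At w = 15: H = 4.

H* = 4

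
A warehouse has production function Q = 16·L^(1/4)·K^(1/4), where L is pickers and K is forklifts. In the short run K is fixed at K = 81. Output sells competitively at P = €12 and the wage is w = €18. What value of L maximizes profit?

With K = 81, MP_L = (1/4)·16·L^(-3/4)·81^(1/4) = 12·L^(-3/4).
Profit maximization for a price taker requires P·MP_L = w: 12·12·L^(-3/4) = 18.
So L^(-3/4) = 0.125, which gives L = 16.

L* = 16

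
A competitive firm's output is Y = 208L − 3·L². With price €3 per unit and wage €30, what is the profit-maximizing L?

The marginal product of L is MP_L = 208 − 6L.
A price-taking firm hires until the value of the marginal product equals the wage: P·MP_L = w, so 3·(208 − 6L) = 30.
Then 208 − 6L = 10, giving L = 33.

L* = 33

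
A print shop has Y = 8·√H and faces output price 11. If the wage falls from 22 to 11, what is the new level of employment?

H* = 16

From P·MP_H = w with MP_H = 4·H^(-1/2), the labor demand is H(w) = (44/w)^(2).
At w = 22: H = 4. At w = 11: H = 16.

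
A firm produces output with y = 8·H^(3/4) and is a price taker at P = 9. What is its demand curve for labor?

MP_H = (3/4)·8·H^(-1/4) = 6·H^(-1/4).
Setting P·MP_H = w: 54·H^(-1/4) = w.
Solving for H: H^(-1/4) = w/54, so H = (54/w)^(4).

H(w) = 8503056/w^(4)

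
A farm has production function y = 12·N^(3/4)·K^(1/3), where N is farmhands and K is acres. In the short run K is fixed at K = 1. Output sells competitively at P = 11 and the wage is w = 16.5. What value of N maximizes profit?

N* = 1296

With K = 1, MP_N = (3/4)·12·N^(-1/4)·1^(1/3) = 9·N^(-1/4).
Profit maximization for a price taker requires P·MP_N = w: 11·9·N^(-1/4) = 16.5.
So N^(-1/4) = 1/6, which gives N = 1296.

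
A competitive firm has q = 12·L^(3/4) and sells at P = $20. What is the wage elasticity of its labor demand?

ε = -4

MP_L = (3/4)·12·L^(-1/4), so P·MP_L = w gives 180·L^(-1/4) = w.
Solving, L(w) = (180/w)^(4). This is a constant-elasticity form: L ∝ w^(−4), so ε = −4.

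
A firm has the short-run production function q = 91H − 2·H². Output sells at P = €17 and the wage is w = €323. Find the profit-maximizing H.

The marginal product of H is MP_H = 91 − 4H.
A price-taking firm hires until the value of the marginal product equals the wage: P·MP_H = w, so 17·(91 − 4H) = 323.
Then 91 − 4H = 19, giving H = 18.

H* = 18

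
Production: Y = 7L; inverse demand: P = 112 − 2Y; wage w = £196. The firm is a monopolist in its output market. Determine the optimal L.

L* = 3

Marginal revenue from the inverse demand is MR = 112 − 4Y.
The marginal product is MP_L = 7.
A monopolist hires until marginal revenue product equals the wage: MR·MP_L = w.
(112 − 28L)·7 = 196, so L = 3.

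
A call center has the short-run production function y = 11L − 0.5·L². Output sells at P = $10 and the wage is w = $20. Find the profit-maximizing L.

The marginal product of L is MP_L = 11 − L.
A price-taking firm hires until the value of the marginal product equals the wage: P·MP_L = w, so 10·(11 − L) = 20.
Then 11 − L = 2, giving L = 9.

L* = 9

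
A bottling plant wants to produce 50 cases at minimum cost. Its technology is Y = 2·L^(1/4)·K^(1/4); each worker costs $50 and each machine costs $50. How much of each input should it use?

Cost minimization requires the marginal rate of technical substitution to equal the input-price ratio: MP_L/MP_K = w/r.
Here MP_L/MP_K = (1/4)·(K/L)/(1/4) = (K/L). Setting this equal to 50/50 = 1 gives K = L.
Substituting into Y = 50: 2·L^(1/4)·(L)^(1/4) = 50.
Solving, L = 625 and K = 625.

L* = 625, K* = 625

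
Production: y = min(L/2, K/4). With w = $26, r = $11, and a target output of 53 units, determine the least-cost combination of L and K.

L* = 106, K* = 212

With a fixed-proportions technology, the cost-minimizing bundle uses no slack in either input: L/2 = K/4 = y.
So L = 2·53 = 106 and K = 4·53 = 212.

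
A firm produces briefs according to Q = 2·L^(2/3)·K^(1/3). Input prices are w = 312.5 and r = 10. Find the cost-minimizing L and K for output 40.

L* = 8, K* = 125

Cost minimization requires the marginal rate of technical substitution to equal the input-price ratio: MP_L/MP_K = w/r.
Here MP_L/MP_K = (2/3)·(K/L)/(1/3) = 2·(K/L). Setting this equal to 312.5/10 = 31.25 gives K = 15.625L.
Substituting into Q = 40: 2·L^(2/3)·(15.625L)^(1/3) = 40.
Solving, L = 8 and K = 125.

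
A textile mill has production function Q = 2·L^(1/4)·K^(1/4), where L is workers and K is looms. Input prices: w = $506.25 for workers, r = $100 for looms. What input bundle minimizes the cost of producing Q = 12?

Cost minimization requires the marginal rate of technical substitution to equal the input-price ratio: MP_L/MP_K = w/r.
Here MP_L/MP_K = (1/4)·(K/L)/(1/4) = (K/L). Setting this equal to 506.25/100 = 5.0625 gives K = 5.0625L.
Substituting into Q = 12: 2·L^(1/4)·(5.0625L)^(1/4) = 12.
Solving, L = 16 and K = 81.

L* = 16, K* = 81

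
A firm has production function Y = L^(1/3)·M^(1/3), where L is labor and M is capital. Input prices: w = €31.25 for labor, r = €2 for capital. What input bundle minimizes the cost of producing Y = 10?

L* = 8, M* = 125

Cost minimization requires the marginal rate of technical substitution to equal the input-price ratio: MP_L/MP_M = w/r.
Here MP_L/MP_M = (1/3)·(M/L)/(1/3) = (M/L). Setting this equal to 31.25/2 = 15.625 gives M = 15.625L.
Substituting into Y = 10: L^(1/3)·(15.625L)^(1/3) = 10.
Solving, L = 8 and M = 125.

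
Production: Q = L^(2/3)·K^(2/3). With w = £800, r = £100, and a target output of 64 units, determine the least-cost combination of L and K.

L* = 8, K* = 64

Cost minimization requires the marginal rate of technical substitution to equal the input-price ratio: MP_L/MP_K = w/r.
Here MP_L/MP_K = (2/3)·(K/L)/(2/3) = (K/L). Setting this equal to 800/100 = 8 gives K = 8L.
Substituting into Q = 64: L^(2/3)·(8L)^(2/3) = 64.
Solving, L = 8 and K = 64.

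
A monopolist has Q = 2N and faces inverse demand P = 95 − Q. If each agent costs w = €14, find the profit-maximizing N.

Marginal revenue from the inverse demand is MR = 95 − 2Q.
The marginal product is MP_N = 2.
A monopolist hires until marginal revenue product equals the wage: MR·MP_N = w.
(95 − 4N)·2 = 14, so N = 22.

N* = 22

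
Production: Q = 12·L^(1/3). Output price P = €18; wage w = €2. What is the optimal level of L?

MP_L = (1/3)·12·L^(-2/3) = 4·L^(-2/3).
Profit maximization for a price taker requires P·MP_L = w: 18·4·L^(-2/3) = 2.
So L^(-2/3) = 1/36, which gives L = 216.

L* = 216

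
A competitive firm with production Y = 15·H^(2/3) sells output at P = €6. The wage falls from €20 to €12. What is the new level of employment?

H* = 125

From P·MP_H = w with MP_H = 10·H^(-1/3), the labor demand is H(w) = (60/w)^(3).
At w = 20: H = 27. At w = 12: H = 125.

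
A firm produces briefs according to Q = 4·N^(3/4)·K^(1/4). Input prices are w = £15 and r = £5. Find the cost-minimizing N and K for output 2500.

Cost minimization requires the marginal rate of technical substitution to equal the input-price ratio: MP_N/MP_K = w/r.
Here MP_N/MP_K = (3/4)·(K/N)/(1/4) = 3·(K/N). Setting this equal to 15/5 = 3 gives K = N.
Substituting into Q = 2500: 4·N^(3/4)·(N)^(1/4) = 2500.
Solving, N = 625 and K = 625.

N* = 625, K* = 625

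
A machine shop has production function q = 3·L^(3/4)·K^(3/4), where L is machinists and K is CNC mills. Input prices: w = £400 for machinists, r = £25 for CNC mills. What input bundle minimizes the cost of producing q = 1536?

L* = 16, K* = 256

Cost minimization requires the marginal rate of technical substitution to equal the input-price ratio: MP_L/MP_K = w/r.
Here MP_L/MP_K = (3/4)·(K/L)/(3/4) = (K/L). Setting this equal to 400/25 = 16 gives K = 16L.
Substituting into q = 1536: 3·L^(3/4)·(16L)^(3/4) = 1536.
Solving, L = 16 and K = 256.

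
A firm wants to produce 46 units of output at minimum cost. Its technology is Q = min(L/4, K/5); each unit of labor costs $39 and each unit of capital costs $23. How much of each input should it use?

With a fixed-proportions technology, the cost-minimizing bundle uses no slack in either input: L/4 = K/5 = Q.
So L = 4·46 = 184 and K = 5·46 = 230.

L* = 184, K* = 230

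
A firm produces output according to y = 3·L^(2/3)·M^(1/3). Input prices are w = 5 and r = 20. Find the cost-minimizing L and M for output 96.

Cost minimization requires the marginal rate of technical substitution to equal the input-price ratio: MP_L/MP_M = w/r.
Here MP_L/MP_M = (2/3)·(M/L)/(1/3) = 2·(M/L). Setting this equal to 5/20 = 0.25 gives M = 0.125L.
Substituting into y = 96: 3·L^(2/3)·(0.125L)^(1/3) = 96.
Solving, L = 64 and M = 8.

L* = 64, M* = 8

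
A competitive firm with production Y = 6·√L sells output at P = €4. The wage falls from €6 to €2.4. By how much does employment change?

From P·MP_L = w with MP_L = 3·L^(-1/2), the labor demand is L(w) = (12/w)^(2).
At w = 6: L = 4. At w = 2.4: L = 25.
ΔL = 25 − 4 = 21.

ΔL = 21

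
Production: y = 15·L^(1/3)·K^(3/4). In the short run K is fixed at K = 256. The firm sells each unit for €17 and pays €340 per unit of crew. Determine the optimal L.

With K = 256, MP_L = (1/3)·15·L^(-2/3)·256^(3/4) = 320·L^(-2/3).
Profit maximization for a price taker requires P·MP_L = w: 17·320·L^(-2/3) = 340.
So L^(-2/3) = 0.0625, which gives L = 64.

L* = 64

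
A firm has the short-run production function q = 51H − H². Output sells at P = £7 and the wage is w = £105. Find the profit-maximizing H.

The marginal product of H is MP_H = 51 − 2H.
A price-taking firm hires until the value of the marginal product equals the wage: P·MP_H = w, so 7·(51 − 2H) = 105.
Then 51 − 2H = 15, giving H = 18.

H* = 18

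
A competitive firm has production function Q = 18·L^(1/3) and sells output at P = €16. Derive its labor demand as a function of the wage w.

MP_L = (1/3)·18·L^(-2/3) = 6·L^(-2/3).
Setting P·MP_L = w: 96·L^(-2/3) = w.
Solving for L: L^(-2/3) = w/96, so L = (96/w)^(3/2).

L(w) = (96/w)^(3/2)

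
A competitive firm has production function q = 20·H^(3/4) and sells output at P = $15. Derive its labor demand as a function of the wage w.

H(w) = (225/w)^(4)

MP_H = (3/4)·20·H^(-1/4) = 15·H^(-1/4).
Setting P·MP_H = w: 225·H^(-1/4) = w.
Solving for H: H^(-1/4) = w/225, so H = (225/w)^(4).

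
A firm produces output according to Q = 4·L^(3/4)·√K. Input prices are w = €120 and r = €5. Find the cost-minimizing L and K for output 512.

L* = 16, K* = 256

Cost minimization requires the marginal rate of technical substitution to equal the input-price ratio: MP_L/MP_K = w/r.
Here MP_L/MP_K = (3/4)·(K/L)/(1/2) = 1.5·(K/L). Setting this equal to 120/5 = 24 gives K = 16L.
Substituting into Q = 512: 4·L^(3/4)·(16L)^(1/2) = 512.
Solving, L = 16 and K = 256.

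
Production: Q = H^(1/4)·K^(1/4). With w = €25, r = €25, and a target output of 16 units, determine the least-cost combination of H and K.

H* = 256, K* = 256

Cost minimization requires the marginal rate of technical substitution to equal the input-price ratio: MP_H/MP_K = w/r.
Here MP_H/MP_K = (1/4)·(K/H)/(1/4) = (K/H). Setting this equal to 25/25 = 1 gives K = H.
Substituting into Q = 16: H^(1/4)·(H)^(1/4) = 16.
Solving, H = 256 and K = 256.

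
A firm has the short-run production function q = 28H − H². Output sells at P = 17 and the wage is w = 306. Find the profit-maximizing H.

H* = 5

The marginal product of H is MP_H = 28 − 2H.
A price-taking firm hires until the value of the marginal product equals the wage: P·MP_H = w, so 17·(28 − 2H) = 306.
Then 28 − 2H = 18, giving H = 5.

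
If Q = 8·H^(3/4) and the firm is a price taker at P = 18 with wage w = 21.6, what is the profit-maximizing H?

MP_H = (3/4)·8·H^(-1/4) = 6·H^(-1/4).
Profit maximization for a price taker requires P·MP_H = w: 18·6·H^(-1/4) = 21.6.
So H^(-1/4) = 0.2, which gives H = 625.

H* = 625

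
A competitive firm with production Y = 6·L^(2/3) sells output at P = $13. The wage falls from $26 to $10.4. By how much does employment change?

ΔL = 117

From P·MP_L = w with MP_L = 4·L^(-1/3), the labor demand is L(w) = (52/w)^(3).
At w = 26: L = 8. At w = 10.4: L = 125.
ΔL = 125 − 8 = 117.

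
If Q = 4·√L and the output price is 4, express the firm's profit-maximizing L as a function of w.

MP_L = (1/2)·4·L^(-1/2) = 2·L^(-1/2).
Setting P·MP_L = w: 8·L^(-1/2) = w.
Solving for L: L^(-1/2) = w/8, so L = (8/w)^(2).

L(w) = 64/w²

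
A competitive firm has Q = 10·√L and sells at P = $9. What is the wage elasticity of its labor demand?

MP_L = (1/2)·10·L^(-1/2), so P·MP_L = w gives 45·L^(-1/2) = w.
Solving, L(w) = (45/w)^(2). This is a constant-elasticity form: L ∝ w^(−2), so ε = −2.

ε = -2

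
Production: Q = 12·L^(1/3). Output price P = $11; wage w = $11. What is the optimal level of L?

MP_L = (1/3)·12·L^(-2/3) = 4·L^(-2/3).
Profit maximization for a price taker requires P·MP_L = w: 11·4·L^(-2/3) = 11.
So L^(-2/3) = 0.25, which gives L = 8.

L* = 8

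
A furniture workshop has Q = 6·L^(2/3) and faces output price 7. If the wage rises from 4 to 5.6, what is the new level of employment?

L* = 125

From P·MP_L = w with MP_L = 4·L^(-1/3), the labor demand is L(w) = (28/w)^(3).
At w = 4: L = 343. At w = 5.6: L = 125.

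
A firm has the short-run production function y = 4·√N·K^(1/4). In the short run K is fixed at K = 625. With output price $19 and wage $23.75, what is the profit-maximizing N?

With K = 625, MP_N = (1/2)·4·N^(-1/2)·625^(1/4) = 10·N^(-1/2).
Profit maximization for a price taker requires P·MP_N = w: 19·10·N^(-1/2) = 23.75.
So N^(-1/2) = 0.125, which gives N = 64.

N* = 64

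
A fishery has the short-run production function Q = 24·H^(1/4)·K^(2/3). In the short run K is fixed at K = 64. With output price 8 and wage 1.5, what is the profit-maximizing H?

With K = 64, MP_H = (1/4)·24·H^(-3/4)·64^(2/3) = 96·H^(-3/4).
Profit maximization for a price taker requires P·MP_H = w: 8·96·H^(-3/4) = 1.5.
So H^(-3/4) = 0.001953125, which gives H = 4096.

H* = 4096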